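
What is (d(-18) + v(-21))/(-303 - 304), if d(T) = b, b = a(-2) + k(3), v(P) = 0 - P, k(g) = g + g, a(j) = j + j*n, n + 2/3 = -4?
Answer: -103/1821 ≈ -0.056562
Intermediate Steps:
n = -14/3 (n = -⅔ - 4 = -14/3 ≈ -4.6667)
a(j) = -11*j/3 (a(j) = j + j*(-14/3) = j - 14*j/3 = -11*j/3)
k(g) = 2*g
v(P) = -P
b = 40/3 (b = -11/3*(-2) + 2*3 = 22/3 + 6 = 40/3 ≈ 13.333)
d(T) = 40/3
(d(-18) + v(-21))/(-303 - 304) = (40/3 - 1*(-21))/(-303 - 304) = (40/3 + 21)/(-607) = (103/3)*(-1/607) = -103/1821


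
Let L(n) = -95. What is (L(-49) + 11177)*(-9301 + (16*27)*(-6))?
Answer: -131798226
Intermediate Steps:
(L(-49) + 11177)*(-9301 + (16*27)*(-6)) = (-95 + 11177)*(-9301 + (16*27)*(-6)) = 11082*(-9301 + 432*(-6)) = 11082*(-9301 - 2592) = 11082*(-11893) = -131798226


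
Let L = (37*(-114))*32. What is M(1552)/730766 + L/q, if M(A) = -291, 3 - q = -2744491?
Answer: -49717259685/1002791451202 ≈ -0.049579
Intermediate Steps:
q = 2744494 (q = 3 - 1*(-2744491) = 3 + 2744491 = 2744494)
L = -134976 (L = -4218*32 = -134976)
M(1552)/730766 + L/q = -291/730766 - 134976/2744494 = -291*1/730766 - 134976*1/2744494 = -291/730766 - 67488/1372247 = -49717259685/1002791451202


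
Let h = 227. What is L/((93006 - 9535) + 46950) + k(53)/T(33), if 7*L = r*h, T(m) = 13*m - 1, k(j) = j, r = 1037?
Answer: 149136963/390741316 ≈ 0.38168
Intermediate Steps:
T(m) = -1 + 13*m
L = 235399/7 (L = (1037*227)/7 = (⅐)*235399 = 235399/7 ≈ 33628.)
L/((93006 - 9535) + 46950) + k(53)/T(33) = 235399/(7*((93006 - 9535) + 46950)) + 53/(-1 + 13*33) = 235399/(7*(83471 + 46950)) + 53/(-1 + 429) = (235399/7)/130421 + 53/428 = (235399/7)*(1/130421) + 53*(1/428) = 235399/912947 + 53/428 = 149136963/390741316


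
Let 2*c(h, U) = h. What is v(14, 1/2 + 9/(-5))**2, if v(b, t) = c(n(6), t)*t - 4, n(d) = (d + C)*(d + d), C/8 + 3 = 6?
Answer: 56644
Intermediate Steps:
C = 24 (C = -24 + 8*6 = -24 + 48 = 24)
n(d) = 2*d*(24 + d) (n(d) = (d + 24)*(d + d) = (24 + d)*(2*d) = 2*d*(24 + d))
c(h, U) = h/2
v(b, t) = -4 + 180*t (v(b, t) = ((2*6*(24 + 6))/2)*t - 4 = ((2*6*30)/2)*t - 4 = ((1/2)*360)*t - 4 = 180*t - 4 = -4 + 180*t)
v(14, 1/2 + 9/(-5))**2 = (-4 + 180*(1/2 + 9/(-5)))**2 = (-4 + 180*(1*(1/2) + 9*(-1/5)))**2 = (-4 + 180*(1/2 - 9/5))**2 = (-4 + 180*(-13/10))**2 = (-4 - 234)**2 = (-238)**2 = 56644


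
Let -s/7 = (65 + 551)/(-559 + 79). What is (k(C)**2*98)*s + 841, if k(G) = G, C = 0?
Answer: 841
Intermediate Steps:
s = 539/60 (s = -7*(65 + 551)/(-559 + 79) = -4312/(-480) = -4312*(-1)/480 = -7*(-77/60) = 539/60 ≈ 8.9833)
(k(C)**2*98)*s + 841 = (0**2*98)*(539/60) + 841 = (0*98)*(539/60) + 841 = 0*(539/60) + 841 = 0 + 841 = 841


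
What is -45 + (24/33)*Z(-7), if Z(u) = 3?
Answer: -471/11 ≈ -42.818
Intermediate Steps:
-45 + (24/33)*Z(-7) = -45 + (24/33)*3 = -45 + (24*(1/33))*3 = -45 + (8/11)*3 = -45 + 24/11 = -471/11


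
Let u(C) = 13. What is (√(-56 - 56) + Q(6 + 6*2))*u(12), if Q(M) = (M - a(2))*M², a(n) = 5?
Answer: 54756 + 52*I*√7 ≈ 54756.0 + 137.58*I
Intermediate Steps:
Q(M) = M²*(-5 + M) (Q(M) = (M - 1*5)*M² = (M - 5)*M² = (-5 + M)*M² = M²*(-5 + M))
(√(-56 - 56) + Q(6 + 6*2))*u(12) = (√(-56 - 56) + (6 + 6*2)²*(-5 + (6 + 6*2)))*13 = (√(-112) + (6 + 12)²*(-5 + (6 + 12)))*13 = (4*I*√7 + 18²*(-5 + 18))*13 = (4*I*√7 + 324*13)*13 = (4*I*√7 + 4212)*13 = (4212 + 4*I*√7)*13 = 54756 + 52*I*√7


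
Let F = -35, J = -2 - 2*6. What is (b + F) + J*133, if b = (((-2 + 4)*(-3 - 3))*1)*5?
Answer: -1957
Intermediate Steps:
b = -60 (b = ((2*(-6))*1)*5 = -12*1*5 = -12*5 = -60)
J = -14 (J = -2 - 12 = -14)
(b + F) + J*133 = (-60 - 35) - 14*133 = -95 - 1862 = -1957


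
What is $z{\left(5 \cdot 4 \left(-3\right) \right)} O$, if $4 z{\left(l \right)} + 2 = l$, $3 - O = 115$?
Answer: $1736$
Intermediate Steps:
$O = -112$ ($O = 3 - 115 = -112$)
$z{\left(l \right)} = - \frac{1}{2} + \frac{l}{4}$
$z{\left(5 \cdot 4 \left(-3\right) \right)} O = \left(- \frac{1}{2} + \frac{5 \cdot 4 \left(-3\right)}{4}\right) \left(-112\right) = \left(- \frac{1}{2} + \frac{20 \left(-3\right)}{4}\right) \left(-112\right) = \left(- \frac{1}{2} + \frac{1}{4} \left(-60\right)\right) \left(-112\right) = \left(- \frac{1}{2} - 15\right) \left(-112\right) = \left(- \frac{31}{2}\right) \left(-112\right) = 1736$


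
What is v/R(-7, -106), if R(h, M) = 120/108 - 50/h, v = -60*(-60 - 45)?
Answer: 19845/26 ≈ 763.27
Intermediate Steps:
v = 6300 (v = -60*(-105) = 6300)
R(h, M) = 10/9 - 50/h (R(h, M) = 120*(1/108) - 50/h = 10/9 - 50/h)
v/R(-7, -106) = 6300/(10/9 - 50/(-7)) = 6300/(10/9 - 50*(-⅐)) = 6300/(10/9 + 50/7) = 6300/(520/63) = 6300*(63/520) = 19845/26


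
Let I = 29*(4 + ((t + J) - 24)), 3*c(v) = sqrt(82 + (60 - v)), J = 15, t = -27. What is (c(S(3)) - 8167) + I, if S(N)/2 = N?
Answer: -9095 + 2*sqrt(34)/3 ≈ -9091.1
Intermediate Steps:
S(N) = 2*N
c(v) = sqrt(142 - v)/3 (c(v) = sqrt(82 + (60 - v))/3 = sqrt(142 - v)/3)
I = -928 (I = 29*(4 + ((-27 + 15) - 24)) = 29*(4 + (-12 - 24)) = 29*(4 - 36) = 29*(-32) = -928)
(c(S(3)) - 8167) + I = (sqrt(142 - 2*3)/3 - 8167) - 928 = (sqrt(142 - 1*6)/3 - 8167) - 928 = (sqrt(142 - 6)/3 - 8167) - 928 = (sqrt(136)/3 - 8167) - 928 = ((2*sqrt(34))/3 - 8167) - 928 = (2*sqrt(34)/3 - 8167) - 928 = (-8167 + 2*sqrt(34)/3) - 928 = -9095 + 2*sqrt(34)/3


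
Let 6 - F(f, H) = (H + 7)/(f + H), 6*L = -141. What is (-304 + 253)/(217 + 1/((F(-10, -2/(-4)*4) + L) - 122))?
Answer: -56457/240211 ≈ -0.23503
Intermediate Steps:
L = -47/2 (L = (⅙)*(-141) = -47/2 ≈ -23.500)
F(f, H) = 6 - (7 + H)/(H + f) (F(f, H) = 6 - (H + 7)/(f + H) = 6 - (7 + H)/(H + f))
(-304 + 253)/(217 + 1/((F(-10, -2/(-4)*4) + L) - 122)) = (-304 + 253)/(217 + 1/(((-7 + 5*(-2/(-4)*4) + 6*(-10))/(-2/(-4)*4 - 10) - 47/2) - 122)) = -51/(217 + 1/(((-7 + 5*(-2*(-¼)*4) - 60)/(-2*(-¼)*4 - 10) - 47/2) - 122)) = -51/(217 + 1/(((-7 + 5*((½)*4) - 60)/((½)*4 - 10) - 47/2) - 122)) = -51/(217 + 1/(((-7 + 5*2 - 60)/(2 - 10) - 47/2) - 122)) = -51/(217 + 1/(((-7 + 10 - 60)/(-8) - 47/2) - 122)) = -51/(217 + 1/((-⅛*(-57) - 47/2) - 122)) = -51/(217 + 1/((57/8 - 47/2) - 122)) = -51/(217 + 1/(-131/8 - 122)) = -51/(217 + 1/(-1107/8)) = -51/(217 - 8/1107) = -51/240211/1107 = -51*1107/240211 = -56457/240211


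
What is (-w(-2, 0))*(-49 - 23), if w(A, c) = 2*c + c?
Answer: 0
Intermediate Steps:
w(A, c) = 3*c
(-w(-2, 0))*(-49 - 23) = (-3*0)*(-49 - 23) = -1*0*(-72) = 0*(-72) = 0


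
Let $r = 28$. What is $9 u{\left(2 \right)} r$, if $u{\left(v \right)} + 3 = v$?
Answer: $-252$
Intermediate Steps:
$u{\left(v \right)} = -3 + v$
$9 u{\left(2 \right)} r = 9 \left(-3 + 2\right) 28 = 9 \left(-1\right) 28 = \left(-9\right) 28 = -252$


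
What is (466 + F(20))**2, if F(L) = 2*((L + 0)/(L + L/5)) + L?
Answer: 2140369/9 ≈ 2.3782e+5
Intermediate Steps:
F(L) = 5/3 + L (F(L) = 2*(L/(L + L*(1/5))) + L = 2*(L/(L + L/5)) + L = 2*(L/((6*L/5))) + L = 2*(L*(5/(6*L))) + L = 2*(5/6) + L = 5/3 + L)
(466 + F(20))**2 = (466 + (5/3 + 20))**2 = (466 + 65/3)**2 = (1463/3)**2 = 2140369/9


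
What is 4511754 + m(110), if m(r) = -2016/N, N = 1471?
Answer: 6636788118/1471 ≈ 4.5118e+6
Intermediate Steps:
m(r) = -2016/1471
4511754 + m(110) = 4511754 - 2016/1471 = 6636788118/1471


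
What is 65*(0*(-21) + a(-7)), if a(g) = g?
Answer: -455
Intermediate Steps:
65*(0*(-21) + a(-7)) = 65*(0*(-21) - 7) = 65*(0 - 7) = 65*(-7) = -455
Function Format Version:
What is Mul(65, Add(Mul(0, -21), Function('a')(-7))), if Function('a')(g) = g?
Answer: -455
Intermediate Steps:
Mul(65, Add(Mul(0, -21), Function('a')(-7))) = Mul(65, Add(Mul(0, -21), -7)) = Mul(65, Add(0, -7)) = Mul(65, -7) = -455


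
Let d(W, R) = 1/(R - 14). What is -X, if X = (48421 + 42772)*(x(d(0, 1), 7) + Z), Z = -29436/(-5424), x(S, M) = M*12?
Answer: -3686112253/452 ≈ -8.1551e+6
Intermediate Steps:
d(W, R) = 1/(-14 + R)
x(S, M) = 12*M
Z = 2453/452 (Z = -29436*(-1/5424) = 2453/452 ≈ 5.4270)
X = 3686112253/452 (X = (48421 + 42772)*(12*7 + 2453/452) = 91193*(84 + 2453/452) = 91193*(40421/452) = 3686112253/452 ≈ 8.1551e+6)
-X = -1*3686112253/452 = -3686112253/452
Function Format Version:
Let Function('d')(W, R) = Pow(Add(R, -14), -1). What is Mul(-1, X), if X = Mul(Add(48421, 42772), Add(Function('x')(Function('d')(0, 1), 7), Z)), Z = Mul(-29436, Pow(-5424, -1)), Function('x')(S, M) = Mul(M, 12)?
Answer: Rational(-3686112253, 452) ≈ -8.1551e+6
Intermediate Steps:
Function('d')(W, R) = Pow(Add(-14, R), -1)
Function('x')(S, M) = Mul(12, M)
Z = Rational(2453, 452) (Z = Mul(-29436, Rational(-1, 5424)) = Rational(2453, 452) ≈ 5.4270)
X = Rational(3686112253, 452) (X = Mul(Add(48421, 42772), Add(Mul(12, 7), Rational(2453, 452))) = Mul(91193, Add(84, Rational(2453, 452))) = Mul(91193, Rational(40421, 452)) = Rational(3686112253, 452) ≈ 8.1551e+6)
Mul(-1, X) = Mul(-1, Rational(3686112253, 452)) = Rational(-3686112253, 452)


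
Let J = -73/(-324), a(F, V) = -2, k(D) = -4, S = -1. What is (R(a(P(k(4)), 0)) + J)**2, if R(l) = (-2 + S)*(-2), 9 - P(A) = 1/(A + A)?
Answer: 4068289/104976 ≈ 38.754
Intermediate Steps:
P(A) = 9 - 1/(2*A) (P(A) = 9 - 1/(A + A) = 9 - 1/(2*A))
R(l) = 6 (R(l) = (-2 - 1)*(-2) = -3*(-2) = 6)
J = 73/324 (J = -73*(-1/324) = 73/324 ≈ 0.22531)
(R(a(P(k(4)), 0)) + J)**2 = (6 + 73/324)**2 = (2017/324)**2 = 4068289/104976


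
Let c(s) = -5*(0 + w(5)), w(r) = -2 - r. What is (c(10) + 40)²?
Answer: 5625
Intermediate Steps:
c(s) = 35 (c(s) = -5*(0 + (-2 - 1*5)) = -5*(0 + (-2 - 5)) = -5*(0 - 7) = -5*(-7) = 35)
(c(10) + 40)² = (35 + 40)² = 75² = 5625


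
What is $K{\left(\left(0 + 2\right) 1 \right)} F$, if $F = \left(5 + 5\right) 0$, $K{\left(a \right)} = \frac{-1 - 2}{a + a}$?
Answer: $0$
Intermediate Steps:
$K{\left(a \right)} = - \frac{3}{2 a}$
$F = 0$ ($F = 10 \cdot 0 = 0$)
$K{\left(\left(0 + 2\right) 1 \right)} F = - \frac{3}{2 \left(0 + 2\right) 1} \cdot 0 = - \frac{3}{2 \cdot 2 \cdot 1} \cdot 0 = - \frac{3}{2 \cdot 2} \cdot 0 = \left(- \frac{3}{2}\right) \frac{1}{2} \cdot 0 = \left(- \frac{3}{4}\right) 0 = 0$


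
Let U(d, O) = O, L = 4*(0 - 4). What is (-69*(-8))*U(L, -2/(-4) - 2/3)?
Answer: -92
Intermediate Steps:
L = -16 (L = 4*(-4) = -16)
(-69*(-8))*U(L, -2/(-4) - 2/3) = (-69*(-8))*(-2/(-4) - 2/3) = 552*(-2*(-1/4) - 2*1/3) = 552*(1/2 - 2/3) = 552*(-1/6) = -92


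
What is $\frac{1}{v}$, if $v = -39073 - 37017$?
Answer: $- \frac{1}{76090} \approx -1.3142 \cdot 10^{-5}$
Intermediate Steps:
$v = -76090$ ($v = -39073 - 37017 = -76090$)
$\frac{1}{v} = \frac{1}{-76090} = - \frac{1}{76090}$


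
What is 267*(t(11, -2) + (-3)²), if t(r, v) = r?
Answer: 5340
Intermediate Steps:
267*(t(11, -2) + (-3)²) = 267*(11 + (-3)²) = 267*(11 + 9) = 267*20 = 5340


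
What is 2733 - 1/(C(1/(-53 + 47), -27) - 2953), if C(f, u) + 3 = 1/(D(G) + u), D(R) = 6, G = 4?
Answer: 169656462/62077 ≈ 2733.0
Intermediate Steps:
C(f, u) = -3 + 1/(6 + u)
2733 - 1/(C(1/(-53 + 47), -27) - 2953) = 2733 - 1/((-17 - 3*(-27))/(6 - 27) - 2953) = 2733 - 1/((-17 + 81)/(-21) - 2953) = 2733 - 1/(-1/21*64 - 2953) = 2733 - 1/(-64/21 - 2953) = 2733 - 1/(-62077/21) = 2733 - 1*(-21/62077) = 2733 + 21/62077 = 169656462/62077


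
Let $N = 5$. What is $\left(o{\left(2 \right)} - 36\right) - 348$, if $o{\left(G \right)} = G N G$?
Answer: $-364$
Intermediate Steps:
$o{\left(G \right)} = 5 G^{2}$ ($o{\left(G \right)} = G 5 G = 5 G G = 5 G^{2}$)
$\left(o{\left(2 \right)} - 36\right) - 348 = \left(5 \cdot 2^{2} - 36\right) - 348 = \left(5 \cdot 4 - 36\right) - 348 = \left(20 - 36\right) - 348 = -16 - 348 = -364$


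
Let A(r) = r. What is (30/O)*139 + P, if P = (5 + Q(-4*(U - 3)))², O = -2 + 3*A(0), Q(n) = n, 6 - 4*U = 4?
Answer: -1860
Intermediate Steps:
U = ½ (U = 3/2 - ¼*4 = 3/2 - 1 = ½ ≈ 0.50000)
O = -2 (O = -2 + 3*0 = -2 + 0 = -2)
P = 225 (P = (5 - 4*(½ - 3))² = (5 - 4*(-5/2))² = (5 + 10)² = 15² = 225)
(30/O)*139 + P = (30/(-2))*139 + 225 = (30*(-½))*139 + 225 = -15*139 + 225 = -2085 + 225 = -1860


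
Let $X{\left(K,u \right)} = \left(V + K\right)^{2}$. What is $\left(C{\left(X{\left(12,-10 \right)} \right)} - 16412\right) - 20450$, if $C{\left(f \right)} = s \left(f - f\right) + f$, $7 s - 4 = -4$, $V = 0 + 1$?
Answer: $-36693$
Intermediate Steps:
$V = 1$
$X{\left(K,u \right)} = \left(1 + K\right)^{2}$
$s = 0$ ($s = \frac{4}{7} + \frac{1}{7} \left(-4\right) = \frac{4}{7} - \frac{4}{7} = 0$)
$C{\left(f \right)} = f$ ($C{\left(f \right)} = 0 \left(f - f\right) + f = 0 \cdot 0 + f = 0 + f = f$)
$\left(C{\left(X{\left(12,-10 \right)} \right)} - 16412\right) - 20450 = \left(\left(1 + 12\right)^{2} - 16412\right) - 20450 = \left(13^{2} - 16412\right) - 20450 = \left(169 - 16412\right) - 20450 = -16243 - 20450 = -36693$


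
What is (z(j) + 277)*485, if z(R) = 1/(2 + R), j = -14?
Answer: 1611655/12 ≈ 1.3430e+5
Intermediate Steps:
(z(j) + 277)*485 = (1/(2 - 14) + 277)*485 = (1/(-12) + 277)*485 = (-1/12 + 277)*485 = (3323/12)*485 = 1611655/12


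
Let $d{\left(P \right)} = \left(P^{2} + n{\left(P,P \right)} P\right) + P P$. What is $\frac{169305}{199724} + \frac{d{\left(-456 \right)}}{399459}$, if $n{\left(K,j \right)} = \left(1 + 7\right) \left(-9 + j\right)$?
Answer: $\frac{163161947001}{26593849772} \approx 6.1353$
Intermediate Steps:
$n{\left(K,j \right)} = -72 + 8 j$ ($n{\left(K,j \right)} = 8 \left(-9 + j\right) = -72 + 8 j$)
$d{\left(P \right)} = 2 P^{2} + P \left(-72 + 8 P\right)$ ($d{\left(P \right)} = \left(P^{2} + \left(-72 + 8 P\right) P\right) + P P = \left(P^{2} + P \left(-72 + 8 P\right)\right) + P^{2} = 2 P^{2} + P \left(-72 + 8 P\right)$)
$\frac{169305}{199724} + \frac{d{\left(-456 \right)}}{399459} = \frac{169305}{199724} + \frac{2 \left(-456\right) \left(-36 + 5 \left(-456\right)\right)}{399459} = 169305 \cdot \frac{1}{199724} + 2 \left(-456\right) \left(-36 - 2280\right) \frac{1}{399459} = \frac{169305}{199724} + 2 \left(-456\right) \left(-2316\right) \frac{1}{399459} = \frac{169305}{199724} + 2112192 \cdot \frac{1}{399459} = \frac{169305}{199724} + \frac{704064}{133153} = \frac{163161947001}{26593849772}$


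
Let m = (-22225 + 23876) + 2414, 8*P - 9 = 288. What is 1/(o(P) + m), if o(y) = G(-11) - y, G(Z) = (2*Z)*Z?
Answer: 8/34159 ≈ 0.00023420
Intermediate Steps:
G(Z) = 2*Z**2
P = 297/8 (P = 9/8 + (1/8)*288 = 9/8 + 36 = 297/8 ≈ 37.125)
o(y) = 242 - y (o(y) = 2*(-11)**2 - y = 2*121 - y = 242 - y)
m = 4065 (m = 1651 + 2414 = 4065)
1/(o(P) + m) = 1/((242 - 1*297/8) + 4065) = 1/((242 - 297/8) + 4065) = 1/(1639/8 + 4065) = 1/(34159/8) = 8/34159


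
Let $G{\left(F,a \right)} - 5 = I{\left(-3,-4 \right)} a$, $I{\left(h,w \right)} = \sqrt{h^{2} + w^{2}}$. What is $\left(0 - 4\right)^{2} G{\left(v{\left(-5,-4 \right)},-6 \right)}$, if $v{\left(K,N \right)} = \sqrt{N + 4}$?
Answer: $-400$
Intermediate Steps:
$v{\left(K,N \right)} = \sqrt{4 + N}$
$G{\left(F,a \right)} = 5 + 5 a$ ($G{\left(F,a \right)} = 5 + \sqrt{\left(-3\right)^{2} + \left(-4\right)^{2}} a = 5 + \sqrt{9 + 16} a = 5 + \sqrt{25} a = 5 + 5 a$)
$\left(0 - 4\right)^{2} G{\left(v{\left(-5,-4 \right)},-6 \right)} = \left(0 - 4\right)^{2} \left(5 + 5 \left(-6\right)\right) = \left(-4\right)^{2} \left(5 - 30\right) = 16 \left(-25\right) = -400$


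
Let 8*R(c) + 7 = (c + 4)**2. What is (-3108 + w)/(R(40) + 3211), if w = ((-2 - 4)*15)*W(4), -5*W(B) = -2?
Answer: -25152/27617 ≈ -0.91074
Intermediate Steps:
R(c) = -7/8 + (4 + c)**2/8 (R(c) = -7/8 + (c + 4)**2/8 = -7/8 + (4 + c)**2/8)
W(B) = 2/5 (W(B) = -1/5*(-2) = 2/5)
w = -36 (w = ((-2 - 4)*15)*(2/5) = -6*15*(2/5) = -90*2/5 = -36)
(-3108 + w)/(R(40) + 3211) = (-3108 - 36)/((-7/8 + (4 + 40)**2/8) + 3211) = -3144/((-7/8 + (1/8)*44**2) + 3211) = -3144/((-7/8 + (1/8)*1936) + 3211) = -3144/((-7/8 + 242) + 3211) = -3144/(1929/8 + 3211) = -3144/27617/8 = -3144*8/27617 = -25152/27617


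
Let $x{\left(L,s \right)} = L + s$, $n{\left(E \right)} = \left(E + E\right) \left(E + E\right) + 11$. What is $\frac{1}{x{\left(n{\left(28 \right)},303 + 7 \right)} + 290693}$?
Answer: $\frac{1}{294150} \approx 3.3996 \cdot 10^{-6}$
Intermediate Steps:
$n{\left(E \right)} = 11 + 4 E^{2}$ ($n{\left(E \right)} = 2 E 2 E + 11 = 4 E^{2} + 11 = 11 + 4 E^{2}$)
$\frac{1}{x{\left(n{\left(28 \right)},303 + 7 \right)} + 290693} = \frac{1}{\left(\left(11 + 4 \cdot 28^{2}\right) + \left(303 + 7\right)\right) + 290693} = \frac{1}{\left(\left(11 + 4 \cdot 784\right) + 310\right) + 290693} = \frac{1}{\left(\left(11 + 3136\right) + 310\right) + 290693} = \frac{1}{\left(3147 + 310\right) + 290693} = \frac{1}{3457 + 290693} = \frac{1}{294150}$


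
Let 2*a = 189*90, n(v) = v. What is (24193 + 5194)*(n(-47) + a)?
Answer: 248555246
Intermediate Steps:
a = 8505 (a = (189*90)/2 = (½)*17010 = 8505)
(24193 + 5194)*(n(-47) + a) = (24193 + 5194)*(-47 + 8505) = 29387*8458 = 248555246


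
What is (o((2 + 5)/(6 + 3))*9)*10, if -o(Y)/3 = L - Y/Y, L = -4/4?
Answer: 540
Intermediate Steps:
L = -1 (L = -4*¼ = -1)
o(Y) = 6 (o(Y) = -3*(-1 - Y/Y) = -3*(-1 - 1*1) = -3*(-1 - 1) = -3*(-2) = 6)
(o((2 + 5)/(6 + 3))*9)*10 = (6*9)*10 = 54*10 = 540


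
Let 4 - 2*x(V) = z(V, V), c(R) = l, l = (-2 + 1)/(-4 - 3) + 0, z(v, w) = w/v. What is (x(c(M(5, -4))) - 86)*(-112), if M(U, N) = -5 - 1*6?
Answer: 9464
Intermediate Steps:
M(U, N) = -11 (M(U, N) = -5 - 6 = -11)
l = 1/7 (l = -1/(-7) + 0 = -1*(-1/7) + 0 = 1/7 + 0 = 1/7 ≈ 0.14286)
c(R) = 1/7
x(V) = 3/2 (x(V) = 2 - V/(2*V) = 2 - 1/2*1 = 2 - 1/2 = 3/2)
(x(c(M(5, -4))) - 86)*(-112) = (3/2 - 86)*(-112) = -169/2*(-112) = 9464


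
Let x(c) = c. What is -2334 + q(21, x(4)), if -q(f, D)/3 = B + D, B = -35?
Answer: -2241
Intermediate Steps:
q(f, D) = 105 - 3*D (q(f, D) = -3*(-35 + D) = 105 - 3*D)
-2334 + q(21, x(4)) = -2334 + (105 - 3*4) = -2334 + (105 - 12) = -2334 + 93 = -2241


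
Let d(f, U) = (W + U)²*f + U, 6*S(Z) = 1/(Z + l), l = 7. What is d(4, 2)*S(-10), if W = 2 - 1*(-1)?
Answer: -17/3 ≈ -5.6667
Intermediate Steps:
W = 3 (W = 2 + 1 = 3)
S(Z) = 1/(6*(7 + Z)) (S(Z) = 1/(6*(Z + 7)) = 1/(6*(7 + Z)))
d(f, U) = U + f*(3 + U)² (d(f, U) = (3 + U)²*f + U = f*(3 + U)² + U = U + f*(3 + U)²)
d(4, 2)*S(-10) = (2 + 4*(3 + 2)²)*(1/(6*(7 - 10))) = (2 + 4*5²)*((⅙)/(-3)) = (2 + 4*25)*((⅙)*(-⅓)) = (2 + 100)*(-1/18) = 102*(-1/18) = -17/3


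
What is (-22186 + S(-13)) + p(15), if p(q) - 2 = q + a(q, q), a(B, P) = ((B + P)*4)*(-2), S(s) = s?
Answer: -22422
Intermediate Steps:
a(B, P) = -8*B - 8*P (a(B, P) = (4*B + 4*P)*(-2) = -8*B - 8*P)
p(q) = 2 - 15*q (p(q) = 2 + (q + (-8*q - 8*q)) = 2 + (q - 16*q) = 2 - 15*q)
(-22186 + S(-13)) + p(15) = (-22186 - 13) + (2 - 15*15) = -22199 + (2 - 225) = -22199 - 223 = -22422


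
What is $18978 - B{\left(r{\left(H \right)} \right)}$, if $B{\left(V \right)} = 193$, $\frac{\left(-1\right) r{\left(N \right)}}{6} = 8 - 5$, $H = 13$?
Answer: $18785$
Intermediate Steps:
$r{\left(N \right)} = -18$ ($r{\left(N \right)} = - 6 \left(8 - 5\right) = \left(-6\right) 3 = -18$)
$18978 - B{\left(r{\left(H \right)} \right)} = 18978 - 193 = 18785$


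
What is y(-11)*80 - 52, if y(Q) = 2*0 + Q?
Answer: -932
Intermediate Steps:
y(Q) = Q (y(Q) = 0 + Q = Q)
y(-11)*80 - 52 = -11*80 - 52 = -880 - 52 = -932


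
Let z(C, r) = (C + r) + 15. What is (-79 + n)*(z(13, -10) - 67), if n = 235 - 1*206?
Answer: 2450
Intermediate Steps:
z(C, r) = 15 + C + r
n = 29 (n = 235 - 206 = 29)
(-79 + n)*(z(13, -10) - 67) = (-79 + 29)*((15 + 13 - 10) - 67) = -50*(18 - 67) = -50*(-49) = 2450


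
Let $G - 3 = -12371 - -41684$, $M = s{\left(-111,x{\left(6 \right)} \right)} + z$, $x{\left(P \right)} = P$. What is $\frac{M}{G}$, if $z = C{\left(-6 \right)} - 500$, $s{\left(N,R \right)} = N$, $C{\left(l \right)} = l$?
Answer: $- \frac{617}{29316} \approx -0.021047$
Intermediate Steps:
$z = -506$ ($z = -6 - 500 = -506$)
$M = -617$ ($M = -111 - 506 = -617$)
$G = 29316$ ($G = 3 - -29313 = 3 + \left(-12371 + 41684\right) = 3 + 29313 = 29316$)
$\frac{M}{G} = - \frac{617}{29316}$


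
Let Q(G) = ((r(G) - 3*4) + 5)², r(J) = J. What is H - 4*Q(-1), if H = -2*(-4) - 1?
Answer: -249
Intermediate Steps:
Q(G) = (-7 + G)² (Q(G) = ((G - 3*4) + 5)² = ((G - 12) + 5)² = ((-12 + G) + 5)² = (-7 + G)²)
H = 7 (H = 8 - 1 = 7)
H - 4*Q(-1) = 7 - 4*(-7 - 1)² = 7 - 4*(-8)² = 7 - 4*64 = 7 - 256 = -249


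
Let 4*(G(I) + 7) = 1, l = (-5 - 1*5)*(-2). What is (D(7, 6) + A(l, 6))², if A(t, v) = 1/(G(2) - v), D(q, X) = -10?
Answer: 264196/2601 ≈ 101.57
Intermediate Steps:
l = 20 (l = (-5 - 5)*(-2) = -10*(-2) = 20)
G(I) = -27/4 (G(I) = -7 + (¼)*1 = -7 + ¼ = -27/4)
A(t, v) = 1/(-27/4 - v)
(D(7, 6) + A(l, 6))² = (-10 - 4/(27 + 4*6))² = (-10 - 4/(27 + 24))² = (-10 - 4/51)² = (-514/51)² = 264196/2601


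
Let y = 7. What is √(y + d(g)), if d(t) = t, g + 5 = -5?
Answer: I*√3 ≈ 1.732*I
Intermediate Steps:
g = -10 (g = -5 - 5 = -10)
√(y + d(g)) = √(7 - 10) = √(-3) = I*√3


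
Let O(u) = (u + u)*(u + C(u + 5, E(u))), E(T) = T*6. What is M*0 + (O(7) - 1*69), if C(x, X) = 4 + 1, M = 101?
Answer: 99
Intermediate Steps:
E(T) = 6*T
C(x, X) = 5
O(u) = 2*u*(5 + u) (O(u) = (u + u)*(u + 5) = (2*u)*(5 + u) = 2*u*(5 + u))
M*0 + (O(7) - 1*69) = 101*0 + (2*7*(5 + 7) - 1*69) = 0 + (2*7*12 - 69) = 0 + (168 - 69) = 0 + 99 = 99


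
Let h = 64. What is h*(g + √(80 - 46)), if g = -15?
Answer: -960 + 64*√34 ≈ -586.82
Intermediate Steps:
h*(g + √(80 - 46)) = 64*(-15 + √(80 - 46)) = 64*(-15 + √34) = -960 + 64*√34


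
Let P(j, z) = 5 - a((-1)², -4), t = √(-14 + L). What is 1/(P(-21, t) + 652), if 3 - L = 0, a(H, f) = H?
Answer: 1/656 ≈ 0.0015244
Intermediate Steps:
L = 3 (L = 3 - 1*0 = 3 + 0 = 3)
t = I*√11 (t = √(-14 + 3) = √(-11) = I*√11 ≈ 3.3166*I)
P(j, z) = 4 (P(j, z) = 5 - 1*(-1)² = 5 - 1*1 = 5 - 1 = 4)
1/(P(-21, t) + 652) = 1/(4 + 652) = 1/656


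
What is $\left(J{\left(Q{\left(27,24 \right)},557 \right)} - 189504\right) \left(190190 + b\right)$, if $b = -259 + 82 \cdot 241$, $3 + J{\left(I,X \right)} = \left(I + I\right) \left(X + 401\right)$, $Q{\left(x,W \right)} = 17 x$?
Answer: $144674959341$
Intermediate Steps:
$J{\left(I,X \right)} = -3 + 2 I \left(401 + X\right)$ ($J{\left(I,X \right)} = -3 + \left(I + I\right) \left(X + 401\right) = -3 + 2 I \left(401 + X\right)$)
$b = 19503$ ($b = -259 + 19762 = 19503$)
$\left(J{\left(Q{\left(27,24 \right)},557 \right)} - 189504\right) \left(190190 + b\right) = \left(\left(-3 + 802 \cdot 17 \cdot 27 + 2 \cdot 17 \cdot 27 \cdot 557\right) - 189504\right) \left(190190 + 19503\right) = \left(\left(-3 + 802 \cdot 459 + 2 \cdot 459 \cdot 557\right) - 189504\right) 209693 = \left(\left(-3 + 368118 + 511326\right) - 189504\right) 209693 = \left(879441 - 189504\right) 209693 = 689937 \cdot 209693 = 144674959341$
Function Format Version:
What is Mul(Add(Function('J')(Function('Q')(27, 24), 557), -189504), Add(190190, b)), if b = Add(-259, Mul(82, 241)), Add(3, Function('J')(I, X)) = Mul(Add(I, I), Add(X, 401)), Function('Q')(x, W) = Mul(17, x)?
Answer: 144674959341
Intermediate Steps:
Function('J')(I, X) = Add(-3, Mul(2, I, Add(401, X))) (Function('J')(I, X) = Add(-3, Mul(Add(I, I), Add(X, 401))) = Add(-3, Mul(Mul(2, I), Add(401, X))) = Add(-3, Mul(2, I, Add(401, X))))
b = 19503 (b = Add(-259, 19762) = 19503)
Mul(Add(Function('J')(Function('Q')(27, 24), 557), -189504), Add(190190, b)) = Mul(Add(Add(-3, Mul(802, Mul(17, 27)), Mul(2, Mul(17, 27), 557)), -189504), Add(190190, 19503)) = Mul(Add(Add(-3, Mul(802, 459), Mul(2, 459, 557)), -189504), 209693) = Mul(Add(Add(-3, 368118, 511326), -189504), 209693) = Mul(Add(879441, -189504), 209693) = Mul(689937, 209693) = 144674959341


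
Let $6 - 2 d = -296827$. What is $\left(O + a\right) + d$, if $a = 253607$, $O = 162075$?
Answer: $\frac{1128197}{2} \approx 5.641 \cdot 10^{5}$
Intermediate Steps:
$d = \frac{296833}{2}$ ($d = 3 - - \frac{296827}{2} = 3 + \frac{296827}{2} = \frac{296833}{2} \approx 1.4842 \cdot 10^{5}$)
$\left(O + a\right) + d = \left(162075 + 253607\right) + \frac{296833}{2} = 415682 + \frac{296833}{2} = \frac{1128197}{2}$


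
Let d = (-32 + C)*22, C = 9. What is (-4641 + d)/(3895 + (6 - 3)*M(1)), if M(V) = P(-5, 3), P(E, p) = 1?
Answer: -5147/3898 ≈ -1.3204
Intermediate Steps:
d = -506 (d = (-32 + 9)*22 = -23*22 = -506)
M(V) = 1
(-4641 + d)/(3895 + (6 - 3)*M(1)) = (-4641 - 506)/(3895 + (6 - 3)*1) = -5147/(3895 + 3*1) = -5147/(3895 + 3) = -5147/3898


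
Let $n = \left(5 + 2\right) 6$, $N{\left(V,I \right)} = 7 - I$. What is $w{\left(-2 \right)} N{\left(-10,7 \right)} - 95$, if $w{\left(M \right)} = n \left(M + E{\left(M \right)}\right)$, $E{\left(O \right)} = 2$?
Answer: $-95$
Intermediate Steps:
$n = 42$ ($n = 7 \cdot 6 = 42$)
$w{\left(M \right)} = 84 + 42 M$ ($w{\left(M \right)} = 42 \left(M + 2\right) = 42 \left(2 + M\right) = 84 + 42 M$)
$w{\left(-2 \right)} N{\left(-10,7 \right)} - 95 = \left(84 + 42 \left(-2\right)\right) \left(7 - 7\right) - 95 = \left(84 - 84\right) \left(7 - 7\right) - 95 = 0 \cdot 0 - 95 = 0 - 95 = -95$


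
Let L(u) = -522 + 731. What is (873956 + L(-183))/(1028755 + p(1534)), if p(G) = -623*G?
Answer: 874165/73073 ≈ 11.963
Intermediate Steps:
L(u) = 209
(873956 + L(-183))/(1028755 + p(1534)) = (873956 + 209)/(1028755 - 623*1534) = 874165/(1028755 - 955682) = 874165/73073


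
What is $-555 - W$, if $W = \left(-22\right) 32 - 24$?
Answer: $173$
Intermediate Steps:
$W = -728$ ($W = -704 - 24 = -728$)
$-555 - W = -555 - -728 = -555 + 728 = 173$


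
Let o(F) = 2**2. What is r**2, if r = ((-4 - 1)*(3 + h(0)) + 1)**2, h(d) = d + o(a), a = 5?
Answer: 1336336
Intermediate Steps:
o(F) = 4
h(d) = 4 + d (h(d) = d + 4 = 4 + d)
r = 1156 (r = ((-4 - 1)*(3 + (4 + 0)) + 1)**2 = (-5*(3 + 4) + 1)**2 = (-5*7 + 1)**2 = (-35 + 1)**2 = (-34)**2 = 1156)
r**2 = 1156**2 = 1336336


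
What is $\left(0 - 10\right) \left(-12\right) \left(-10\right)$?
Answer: $-1200$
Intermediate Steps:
$\left(0 - 10\right) \left(-12\right) \left(-10\right) = \left(-10\right) \left(-12\right) \left(-10\right) = 120 \left(-10\right) = -1200$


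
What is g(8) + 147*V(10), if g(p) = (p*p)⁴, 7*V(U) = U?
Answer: 16777426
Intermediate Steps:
V(U) = U/7
g(p) = p⁸ (g(p) = (p²)⁴ = p⁸)
g(8) + 147*V(10) = 8⁸ + 147*((⅐)*10) = 16777216 + 147*(10/7) = 16777216 + 210 = 16777426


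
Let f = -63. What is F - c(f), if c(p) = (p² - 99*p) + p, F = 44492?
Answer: 34349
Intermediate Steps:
c(p) = p² - 98*p
F - c(f) = 44492 - (-63)*(-98 - 63) = 44492 - (-63)*(-161) = 44492 - 1*10143 = 44492 - 10143 = 34349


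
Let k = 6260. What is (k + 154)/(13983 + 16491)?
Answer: 1069/5079 ≈ 0.21047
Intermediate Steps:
(k + 154)/(13983 + 16491) = (6260 + 154)/(13983 + 16491) = 6414/30474 = 6414*(1/30474) = 1069/5079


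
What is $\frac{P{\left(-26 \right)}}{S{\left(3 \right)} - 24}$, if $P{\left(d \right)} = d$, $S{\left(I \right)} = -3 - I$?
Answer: $\frac{13}{15} \approx 0.86667$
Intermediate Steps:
$\frac{P{\left(-26 \right)}}{S{\left(3 \right)} - 24} = \frac{1}{\left(-3 - 3\right) - 24} \left(-26\right) = \frac{1}{-6 - 24} \left(-26\right) = \frac{1}{-30} \left(-26\right) = \left(- \frac{1}{30}\right) \left(-26\right) = \frac{13}{15}$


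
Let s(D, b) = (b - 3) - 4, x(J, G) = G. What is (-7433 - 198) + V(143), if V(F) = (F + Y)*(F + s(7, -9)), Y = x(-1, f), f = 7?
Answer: 11419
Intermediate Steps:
s(D, b) = -7 + b (s(D, b) = (-3 + b) - 4 = -7 + b)
Y = 7
V(F) = (-16 + F)*(7 + F) (V(F) = (F + 7)*(F + (-7 - 9)) = (7 + F)*(F - 16) = (7 + F)*(-16 + F) = (-16 + F)*(7 + F))
(-7433 - 198) + V(143) = (-7433 - 198) + (-112 + 143² - 9*143) = -7631 + (-112 + 20449 - 1287) = -7631 + 19050 = 11419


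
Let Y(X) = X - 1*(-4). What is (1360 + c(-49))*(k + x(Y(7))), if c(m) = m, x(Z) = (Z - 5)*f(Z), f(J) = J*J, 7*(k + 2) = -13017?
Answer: -10421139/7 ≈ -1.4887e+6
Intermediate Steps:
k = -13031/7 (k = -2 + (⅐)*(-13017) = -2 - 13017/7 = -13031/7 ≈ -1861.6)
f(J) = J²
Y(X) = 4 + X (Y(X) = X + 4 = 4 + X)
x(Z) = Z²*(-5 + Z) (x(Z) = (Z - 5)*Z² = (-5 + Z)*Z² = Z²*(-5 + Z))
(1360 + c(-49))*(k + x(Y(7))) = (1360 - 49)*(-13031/7 + (4 + 7)²*(-5 + (4 + 7))) = 1311*(-13031/7 + 11²*(-5 + 11)) = 1311*(-13031/7 + 121*6) = 1311*(-13031/7 + 726) = 1311*(-7949/7) = -10421139/7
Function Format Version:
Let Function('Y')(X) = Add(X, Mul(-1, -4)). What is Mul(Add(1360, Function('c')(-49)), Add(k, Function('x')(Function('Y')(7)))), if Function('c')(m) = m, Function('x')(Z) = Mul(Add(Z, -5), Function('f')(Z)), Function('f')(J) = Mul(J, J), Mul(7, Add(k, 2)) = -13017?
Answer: Rational(-10421139, 7) ≈ -1.4887e+6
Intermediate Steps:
k = Rational(-13031, 7) (k = Add(-2, Mul(Rational(1, 7), -13017)) = Add(-2, Rational(-13017, 7)) = Rational(-13031, 7) ≈ -1861.6)
Function('f')(J) = Pow(J, 2)
Function('Y')(X) = Add(4, X) (Function('Y')(X) = Add(X, 4) = Add(4, X))
Function('x')(Z) = Mul(Pow(Z, 2), Add(-5, Z)) (Function('x')(Z) = Mul(Add(Z, -5), Pow(Z, 2)) = Mul(Add(-5, Z), Pow(Z, 2)) = Mul(Pow(Z, 2), Add(-5, Z)))
Mul(Add(1360, Function('c')(-49)), Add(k, Function('x')(Function('Y')(7)))) = Mul(Add(1360, -49), Add(Rational(-13031, 7), Mul(Pow(Add(4, 7), 2), Add(-5, Add(4, 7))))) = Mul(1311, Add(Rational(-13031, 7), Mul(Pow(11, 2), Add(-5, 11)))) = Mul(1311, Add(Rational(-13031, 7), Mul(121, 6))) = Mul(1311, Add(Rational(-13031, 7), 726)) = Mul(1311, Rational(-7949, 7)) = Rational(-10421139, 7)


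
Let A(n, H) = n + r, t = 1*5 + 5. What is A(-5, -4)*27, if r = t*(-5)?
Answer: -1485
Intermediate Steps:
t = 10 (t = 5 + 5 = 10)
r = -50 (r = 10*(-5) = -50)
A(n, H) = -50 + n (A(n, H) = n - 50 = -50 + n)
A(-5, -4)*27 = (-50 - 5)*27 = -55*27 = -1485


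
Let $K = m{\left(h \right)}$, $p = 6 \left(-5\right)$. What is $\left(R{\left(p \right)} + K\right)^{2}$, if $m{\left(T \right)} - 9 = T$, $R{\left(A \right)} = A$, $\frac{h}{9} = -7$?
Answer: $7056$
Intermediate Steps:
$p = -30$
$h = -63$ ($h = 9 \left(-7\right) = -63$)
$m{\left(T \right)} = 9 + T$
$K = -54$ ($K = 9 - 63 = -54$)
$\left(R{\left(p \right)} + K\right)^{2} = \left(-30 - 54\right)^{2} = \left(-84\right)^{2} = 7056$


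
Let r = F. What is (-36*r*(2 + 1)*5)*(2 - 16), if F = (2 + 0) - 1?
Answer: 7560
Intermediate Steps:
F = 1 (F = 2 - 1 = 1)
r = 1
(-36*r*(2 + 1)*5)*(2 - 16) = (-36*(2 + 1)*5)*(2 - 16) = -36*3*5*(-14) = -36*15*(-14) = -540*(-14) = 7560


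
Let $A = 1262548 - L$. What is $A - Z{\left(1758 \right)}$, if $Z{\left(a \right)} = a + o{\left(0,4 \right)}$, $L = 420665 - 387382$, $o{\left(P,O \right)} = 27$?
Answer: $1227480$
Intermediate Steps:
$L = 33283$
$Z{\left(a \right)} = 27 + a$ ($Z{\left(a \right)} = a + 27 = 27 + a$)
$A = 1229265$ ($A = 1262548 - 33283 = 1229265$)
$A - Z{\left(1758 \right)} = 1229265 - \left(27 + 1758\right) = 1229265 - 1785 = 1227480$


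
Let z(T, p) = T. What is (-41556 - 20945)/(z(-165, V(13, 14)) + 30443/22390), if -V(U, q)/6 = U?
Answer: 1399397390/3663907 ≈ 381.94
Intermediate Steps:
V(U, q) = -6*U
(-41556 - 20945)/(z(-165, V(13, 14)) + 30443/22390) = (-41556 - 20945)/(-165 + 30443/22390) = -62501/(-165 + 30443*(1/22390)) = -62501/(-165 + 30443/22390) = -62501/(-3663907/22390) = -62501*(-22390/3663907) = 1399397390/3663907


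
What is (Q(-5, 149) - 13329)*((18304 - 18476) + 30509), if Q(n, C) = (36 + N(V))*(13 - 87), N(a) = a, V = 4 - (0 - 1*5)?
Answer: -505384083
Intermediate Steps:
V = 9 (V = 4 - (0 - 5) = 4 - 1*(-5) = 4 + 5 = 9)
Q(n, C) = -3330 (Q(n, C) = (36 + 9)*(13 - 87) = 45*(-74) = -3330)
(Q(-5, 149) - 13329)*((18304 - 18476) + 30509) = (-3330 - 13329)*((18304 - 18476) + 30509) = -16659*(-172 + 30509) = -16659*30337 = -505384083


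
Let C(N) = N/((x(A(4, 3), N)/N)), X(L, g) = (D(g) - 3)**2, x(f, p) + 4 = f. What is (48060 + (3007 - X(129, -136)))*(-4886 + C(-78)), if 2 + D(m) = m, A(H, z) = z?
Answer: -342110420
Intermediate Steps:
x(f, p) = -4 + f
D(m) = -2 + m
X(L, g) = (-5 + g)**2 (X(L, g) = ((-2 + g) - 3)**2 = (-5 + g)**2)
C(N) = -N**2 (C(N) = N/(((-4 + 3)/N)) = N/((-1/N)) = N*(-N) = -N**2)
(48060 + (3007 - X(129, -136)))*(-4886 + C(-78)) = (48060 + (3007 - (-5 - 136)**2))*(-4886 - 1*(-78)**2) = (48060 + (3007 - 1*(-141)**2))*(-4886 - 1*6084) = (48060 + (3007 - 1*19881))*(-4886 - 6084) = (48060 + (3007 - 19881))*(-10970) = (48060 - 16874)*(-10970) = 31186*(-10970) = -342110420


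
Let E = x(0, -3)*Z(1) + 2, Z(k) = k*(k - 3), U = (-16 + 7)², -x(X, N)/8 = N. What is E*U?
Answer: -3726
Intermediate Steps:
x(X, N) = -8*N
U = 81 (U = (-9)² = 81)
Z(k) = k*(-3 + k)
E = -46 (E = (-8*(-3))*(1*(-3 + 1)) + 2 = 24*(1*(-2)) + 2 = 24*(-2) + 2 = -48 + 2 = -46)
E*U = -46*81 = -3726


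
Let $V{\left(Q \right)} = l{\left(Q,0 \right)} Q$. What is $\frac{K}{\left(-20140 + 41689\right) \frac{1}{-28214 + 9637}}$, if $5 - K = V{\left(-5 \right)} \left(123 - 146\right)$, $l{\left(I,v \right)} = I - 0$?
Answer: $- \frac{10774660}{21549} \approx -500.01$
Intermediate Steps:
$l{\left(I,v \right)} = I$ ($l{\left(I,v \right)} = I + 0 = I$)
$V{\left(Q \right)} = Q^{2}$ ($V{\left(Q \right)} = Q Q = Q^{2}$)
$K = 580$ ($K = 5 - \left(-5\right)^{2} \left(123 - 146\right) = 5 - 25 \left(-23\right) = 5 - -575 = 5 + 575 = 580$)
$\frac{K}{\left(-20140 + 41689\right) \frac{1}{-28214 + 9637}} = \frac{580}{\left(-20140 + 41689\right) \frac{1}{-28214 + 9637}} = \frac{580}{21549 \frac{1}{-18577}} = \frac{580}{21549 \left(- \frac{1}{18577}\right)} = \frac{580}{- \frac{21549}{18577}} = 580 \left(- \frac{18577}{21549}\right) = - \frac{10774660}{21549}$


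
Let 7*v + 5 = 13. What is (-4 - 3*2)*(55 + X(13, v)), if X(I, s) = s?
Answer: -3930/7 ≈ -561.43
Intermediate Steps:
v = 8/7 (v = -5/7 + (1/7)*13 = -5/7 + 13/7 = 8/7 ≈ 1.1429)
(-4 - 3*2)*(55 + X(13, v)) = (-4 - 3*2)*(55 + 8/7) = (-4 - 6)*(393/7) = -10*393/7 = -3930/7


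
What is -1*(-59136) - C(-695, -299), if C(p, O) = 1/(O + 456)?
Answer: 9284351/157 ≈ 59136.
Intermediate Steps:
C(p, O) = 1/(456 + O)
-1*(-59136) - C(-695, -299) = -1*(-59136) - 1/(456 - 299) = 59136 - 1/157 = 9284351/157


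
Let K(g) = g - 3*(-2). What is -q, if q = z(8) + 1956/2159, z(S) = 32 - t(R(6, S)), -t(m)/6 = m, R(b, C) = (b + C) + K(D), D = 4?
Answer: -381940/2159 ≈ -176.91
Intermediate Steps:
K(g) = 6 + g (K(g) = g + 6 = 6 + g)
R(b, C) = 10 + C + b (R(b, C) = (b + C) + (6 + 4) = (C + b) + 10 = 10 + C + b)
t(m) = -6*m
z(S) = 128 + 6*S (z(S) = 32 - (-6)*(10 + S + 6) = 32 - (-6)*(16 + S) = 32 - (-96 - 6*S) = 32 + (96 + 6*S) = 128 + 6*S)
q = 381940/2159 (q = (128 + 6*8) + 1956/2159 = (128 + 48) + 1956*(1/2159) = 176 + 1956/2159 = 381940/2159 ≈ 176.91)
-q = -1*381940/2159 = -381940/2159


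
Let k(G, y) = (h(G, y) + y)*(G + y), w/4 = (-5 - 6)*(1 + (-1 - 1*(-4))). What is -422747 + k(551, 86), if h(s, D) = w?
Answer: -480077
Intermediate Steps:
w = -176 (w = 4*((-5 - 6)*(1 + (-1 - 1*(-4)))) = 4*(-11*(1 + (-1 + 4))) = 4*(-11*(1 + 3)) = 4*(-11*4) = 4*(-44) = -176)
h(s, D) = -176
k(G, y) = (-176 + y)*(G + y)
-422747 + k(551, 86) = -422747 + (86**2 - 176*551 - 176*86 + 551*86) = -422747 + (7396 - 96976 - 15136 + 47386) = -422747 - 57330 = -480077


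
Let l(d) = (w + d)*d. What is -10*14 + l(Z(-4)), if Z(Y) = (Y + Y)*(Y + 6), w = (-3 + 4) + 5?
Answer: 20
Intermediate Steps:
w = 6 (w = 1 + 5 = 6)
Z(Y) = 2*Y*(6 + Y) (Z(Y) = (2*Y)*(6 + Y) = 2*Y*(6 + Y))
l(d) = d*(6 + d) (l(d) = (6 + d)*d = d*(6 + d))
-10*14 + l(Z(-4)) = -10*14 + (2*(-4)*(6 - 4))*(6 + 2*(-4)*(6 - 4)) = -140 + (2*(-4)*2)*(6 + 2*(-4)*2) = -140 - 16*(6 - 16) = -140 - 16*(-10) = -140 + 160 = 20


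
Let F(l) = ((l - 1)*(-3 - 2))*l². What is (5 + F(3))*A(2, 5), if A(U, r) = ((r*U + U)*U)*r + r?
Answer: -10625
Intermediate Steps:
F(l) = l²*(5 - 5*l) (F(l) = ((-1 + l)*(-5))*l² = (5 - 5*l)*l² = l²*(5 - 5*l))
A(U, r) = r + U*r*(U + U*r) (A(U, r) = ((U*r + U)*U)*r + r = ((U + U*r)*U)*r + r = (U*(U + U*r))*r + r = U*r*(U + U*r) + r = r + U*r*(U + U*r))
(5 + F(3))*A(2, 5) = (5 + 5*3²*(1 - 1*3))*(5*(1 + 2² + 5*2²)) = (5 + 5*9*(1 - 3))*(5*(1 + 4 + 5*4)) = (5 + 5*9*(-2))*(5*(1 + 4 + 20)) = (5 - 90)*(5*25) = -85*125 = -10625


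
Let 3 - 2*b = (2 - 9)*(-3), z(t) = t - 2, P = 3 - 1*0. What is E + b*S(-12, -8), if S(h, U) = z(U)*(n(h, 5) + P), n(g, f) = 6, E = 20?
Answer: 830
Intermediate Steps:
P = 3 (P = 3 + 0 = 3)
z(t) = -2 + t
S(h, U) = -18 + 9*U (S(h, U) = (-2 + U)*(6 + 3) = (-2 + U)*9 = -18 + 9*U)
b = -9 (b = 3/2 - (2 - 9)*(-3)/2 = 3/2 - (-7)*(-3)/2 = 3/2 - ½*21 = 3/2 - 21/2 = -9)
E + b*S(-12, -8) = 20 - 9*(-18 + 9*(-8)) = 20 - 9*(-18 - 72) = 20 - 9*(-90) = 20 + 810 = 830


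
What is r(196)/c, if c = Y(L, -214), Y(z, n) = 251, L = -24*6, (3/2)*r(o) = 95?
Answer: 190/753 ≈ 0.25232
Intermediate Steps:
r(o) = 190/3 (r(o) = (⅔)*95 = 190/3)
L = -144
c = 251
r(196)/c = (190/3)/251 = (190/3)*(1/251) = 190/753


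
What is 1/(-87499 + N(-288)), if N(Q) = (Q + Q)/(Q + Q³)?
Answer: -82945/7257604553 ≈ -1.1429e-5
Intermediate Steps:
N(Q) = 2*Q/(Q + Q³) (N(Q) = (2*Q)/(Q + Q³) = 2*Q/(Q + Q³))
1/(-87499 + N(-288)) = 1/(-87499 + 2/(1 + (-288)²)) = 1/(-87499 + 2/(1 + 82944)) = 1/(-87499 + 2/82945) = 1/(-7257604553/82945) = -82945/7257604553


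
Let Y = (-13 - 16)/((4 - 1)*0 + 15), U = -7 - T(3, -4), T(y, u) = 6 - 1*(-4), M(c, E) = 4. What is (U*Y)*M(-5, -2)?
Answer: 1972/15 ≈ 131.47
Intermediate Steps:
T(y, u) = 10 (T(y, u) = 6 + 4 = 10)
U = -17 (U = -7 - 1*10 = -7 - 10 = -17)
Y = -29/15 (Y = -29/(3*0 + 15) = -29/(0 + 15) = -29/15 ≈ -1.9333)
(U*Y)*M(-5, -2) = -17*(-29/15)*4 = (493/15)*4 = 1972/15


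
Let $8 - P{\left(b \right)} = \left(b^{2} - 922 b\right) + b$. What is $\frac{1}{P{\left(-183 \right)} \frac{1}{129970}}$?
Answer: $- \frac{64985}{101012} \approx -0.64334$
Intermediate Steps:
$P{\left(b \right)} = 8 - b^{2} + 921 b$ ($P{\left(b \right)} = 8 - \left(\left(b^{2} - 922 b\right) + b\right) = 8 - \left(b^{2} - 921 b\right) = 8 - b^{2} + 921 b$)
$\frac{1}{P{\left(-183 \right)} \frac{1}{129970}} = \frac{1}{\left(8 - \left(-183\right)^{2} + 921 \left(-183\right)\right) \frac{1}{129970}} = \frac{1}{\left(8 - 33489 - 168543\right) \frac{1}{129970}} = \frac{1}{\left(-202024\right) \frac{1}{129970}} = \frac{1}{- \frac{101012}{64985}} = - \frac{64985}{101012}$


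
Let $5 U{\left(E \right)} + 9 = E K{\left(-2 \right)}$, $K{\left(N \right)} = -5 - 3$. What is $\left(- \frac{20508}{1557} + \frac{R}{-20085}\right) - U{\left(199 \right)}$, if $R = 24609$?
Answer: $\frac{81736628}{267285} \approx 305.8$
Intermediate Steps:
$K{\left(N \right)} = -8$
$U{\left(E \right)} = - \frac{9}{5} - \frac{8 E}{5}$ ($U{\left(E \right)} = - \frac{9}{5} + \frac{E \left(-8\right)}{5} = - \frac{9}{5} + \frac{\left(-8\right) E}{5} = - \frac{9}{5} - \frac{8 E}{5}$)
$\left(- \frac{20508}{1557} + \frac{R}{-20085}\right) - U{\left(199 \right)} = \left(- \frac{20508}{1557} + \frac{24609}{-20085}\right) - \left(- \frac{9}{5} - \frac{1592}{5}\right) = \left(\left(-20508\right) \frac{1}{1557} + 24609 \left(- \frac{1}{20085}\right)\right) - \left(- \frac{9}{5} - \frac{1592}{5}\right) = \left(- \frac{6836}{519} - \frac{631}{515}\right) - - \frac{1601}{5} = - \frac{3848029}{267285} + \frac{1601}{5} = \frac{81736628}{267285}$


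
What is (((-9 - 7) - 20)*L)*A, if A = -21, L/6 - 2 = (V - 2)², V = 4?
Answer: 27216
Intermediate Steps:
L = 36 (L = 12 + 6*(4 - 2)² = 12 + 6*2² = 12 + 6*4 = 12 + 24 = 36)
(((-9 - 7) - 20)*L)*A = (((-9 - 7) - 20)*36)*(-21) = ((-16 - 20)*36)*(-21) = -36*36*(-21) = -1296*(-21) = 27216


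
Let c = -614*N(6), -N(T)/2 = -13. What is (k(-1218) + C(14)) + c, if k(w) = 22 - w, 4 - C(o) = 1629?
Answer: -16349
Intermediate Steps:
C(o) = -1625 (C(o) = 4 - 1*1629 = 4 - 1629 = -1625)
N(T) = 26 (N(T) = -2*(-13) = 26)
c = -15964 (c = -614*26 = -15964)
(k(-1218) + C(14)) + c = ((22 - 1*(-1218)) - 1625) - 15964 = ((22 + 1218) - 1625) - 15964 = (1240 - 1625) - 15964 = -385 - 15964 = -16349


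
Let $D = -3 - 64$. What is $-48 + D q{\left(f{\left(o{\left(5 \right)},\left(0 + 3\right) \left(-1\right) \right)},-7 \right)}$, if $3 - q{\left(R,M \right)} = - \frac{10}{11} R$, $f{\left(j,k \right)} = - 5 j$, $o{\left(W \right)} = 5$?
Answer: $\frac{14011}{11} \approx 1273.7$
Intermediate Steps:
$q{\left(R,M \right)} = 3 + \frac{10 R}{11}$ ($q{\left(R,M \right)} = 3 - - \frac{10}{11} R = 3 - \left(-10\right) \frac{1}{11} R = 3 - - \frac{10 R}{11} = 3 + \frac{10 R}{11}$)
$D = -67$
$-48 + D q{\left(f{\left(o{\left(5 \right)},\left(0 + 3\right) \left(-1\right) \right)},-7 \right)} = -48 - 67 \left(3 + \frac{10 \left(\left(-5\right) 5\right)}{11}\right) = -48 - 67 \left(3 + \frac{10}{11} \left(-25\right)\right) = -48 - 67 \left(3 - \frac{250}{11}\right) = -48 - - \frac{14539}{11} = -48 + \frac{14539}{11} = \frac{14011}{11}$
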